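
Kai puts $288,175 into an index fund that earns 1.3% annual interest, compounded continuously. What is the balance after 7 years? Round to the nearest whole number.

$315,629

A = P·e^(rt) = 288,175·e^(0.013·7) = 288,175·e^0.091.
e^0.091 ≈ 1.09526900526, so A ≈ 315,629.1456.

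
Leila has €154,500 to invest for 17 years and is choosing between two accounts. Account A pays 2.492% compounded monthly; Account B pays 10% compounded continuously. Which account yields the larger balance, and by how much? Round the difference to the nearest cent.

Account B, by €609,827.98

Account A growth factor: (1 + 0.02492/12)^204 ≈ 1.52684074567; balance ≈ 235,896.8952.
Account B growth factor: e^(0.1·17) = e^1.7 ≈ 5.47394739173; balance ≈ 845,724.8720.
Account B is larger by 609,827.9768.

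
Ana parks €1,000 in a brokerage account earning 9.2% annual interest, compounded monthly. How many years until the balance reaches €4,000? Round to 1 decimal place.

15.1 years

We need (1 + 0.00766667)^(12t) = 4, so 12t = ln 4 / ln 1.007667 ≈ 181.5133.
t ≈ 181.5133/12 = 15.1261 years.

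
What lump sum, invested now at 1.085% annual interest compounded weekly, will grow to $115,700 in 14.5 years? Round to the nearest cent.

$98,858.75

Growth factor = (1 + 0.01085/52)^754 ≈ 1.17035671745.
P = 115,700/1.17035671745 ≈ 98,858.7482.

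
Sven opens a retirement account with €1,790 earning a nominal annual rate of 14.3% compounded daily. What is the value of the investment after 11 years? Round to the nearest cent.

€8,627.09

Periodic rate = 14.3%/365 = 0.000391781; periods = 365·11 = 4015.
A = 1,790·(1 + 0.143/365)^4015 ≈ 1,790·4.819604857 ≈ 8,627.0927.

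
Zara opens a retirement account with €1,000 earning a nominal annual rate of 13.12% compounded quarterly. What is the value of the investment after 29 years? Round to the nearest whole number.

€42,255

Periodic rate = 13.12%/4 = 0.0328; periods = 4·29 = 116.
A = 1,000·(1 + 0.0328)^116 ≈ 1,000·42.255436659 ≈ 42,255.4367.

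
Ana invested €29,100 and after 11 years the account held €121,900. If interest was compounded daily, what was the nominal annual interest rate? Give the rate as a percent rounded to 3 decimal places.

The 4015-period growth factor is 121,900/29,100 = 4.189.
r/365 = 4.189^(1/4015) − 1 ≈ 0.000356841, so r ≈ 365·0.000356841 = 13.02471%.

13.025%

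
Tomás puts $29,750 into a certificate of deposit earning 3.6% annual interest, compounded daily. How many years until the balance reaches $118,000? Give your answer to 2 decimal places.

38.28 years

(1 + 0.0000986301)^(365t) = 118,000/29,750 = 3.9664.
365t·ln(1 + 0.0000986301) = ln(3.9664); 365t = 1.3779/9.86253e-05 ≈ 13970.6127.
t ≈ 38.2757 years.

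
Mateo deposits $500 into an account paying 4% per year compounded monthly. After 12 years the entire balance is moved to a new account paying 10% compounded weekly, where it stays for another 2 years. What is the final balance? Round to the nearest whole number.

Phase 1: 500·(1 + 0.04/12)^144 ≈ 807.3925.
Phase 2: 807.3925·(1 + 0.1/52)^104 ≈ 985.9620.

$986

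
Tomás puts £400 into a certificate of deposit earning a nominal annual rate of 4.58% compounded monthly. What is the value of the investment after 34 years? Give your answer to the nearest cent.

Periodic rate = 4.58%/12 = 0.00381667; periods = 12·34 = 408.
A = 400·(1 + 0.0458/12)^408 ≈ 400·4.731469747 ≈ 1,892.5879.

£1,892.59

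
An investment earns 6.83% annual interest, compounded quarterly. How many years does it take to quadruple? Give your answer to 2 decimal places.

20.47 years

(1 + 0.017075)^(4t) = 4.
4t = ln 4 / ln(1 + 0.017075) ≈ 1.3863/0.0169309 ≈ 81.8797.
t ≈ 20.4699.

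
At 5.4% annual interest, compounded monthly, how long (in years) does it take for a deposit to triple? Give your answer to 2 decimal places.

20.39 years

(1 + 0.0045)^(12t) = 3.
12t = ln 3 / ln(1 + 0.0045) ≈ 1.0986/0.00448991 ≈ 244.6850.
t ≈ 20.3904.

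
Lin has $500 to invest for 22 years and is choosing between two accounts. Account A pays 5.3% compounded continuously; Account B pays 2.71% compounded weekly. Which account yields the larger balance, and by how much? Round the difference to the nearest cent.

Account A, by $697.10

Account A growth factor: e^(0.053·22) = e^1.166 ≈ 3.20913041; balance ≈ 1,604.5652.
Account B growth factor: (1 + 0.0271/52)^1144 ≈ 1.814926; balance ≈ 907.4630.
Account A is larger by 697.1022.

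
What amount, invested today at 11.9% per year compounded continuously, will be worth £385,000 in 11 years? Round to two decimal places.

P = A·e^(−rt) = 385,000·e^(−1.309).
e^(−1.309) ≈ 0.270090011396, so P ≈ 103,984.6544.

£103,984.65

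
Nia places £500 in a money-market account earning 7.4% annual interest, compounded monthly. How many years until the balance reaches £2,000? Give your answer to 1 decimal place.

18.8 years

We need (1 + 0.00616667)^(12t) = 4, so 12t = ln 4 / ln 1.006167 ≈ 225.4969.
t ≈ 225.4969/12 = 18.7914 years.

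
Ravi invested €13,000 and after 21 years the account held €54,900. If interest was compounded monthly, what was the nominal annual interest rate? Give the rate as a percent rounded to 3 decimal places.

6.879%

(1 + r/12)^252 = 54,900/13,000 = 4.22308.
1 + r/12 = 4.22308^(1/252) ≈ 1.005733, so r/12 ≈ 0.00573289.
r ≈ 12·0.00573289 = 6.87947%.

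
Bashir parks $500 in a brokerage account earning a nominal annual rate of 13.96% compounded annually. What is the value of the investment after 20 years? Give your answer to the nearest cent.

$6,823.68

Growth factor = (1 + 0.1396)^20 ≈ 13.64736514.
A ≈ 500 × 13.64736514 ≈ 6,823.6826.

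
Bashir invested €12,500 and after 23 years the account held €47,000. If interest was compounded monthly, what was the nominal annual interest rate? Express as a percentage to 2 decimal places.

5.77%

The 276-period growth factor is 47,000/12,500 = 3.76.
r/12 = 3.76^(1/276) − 1 ≈ 0.00481015, so r ≈ 12·0.00481015 = 5.77218%.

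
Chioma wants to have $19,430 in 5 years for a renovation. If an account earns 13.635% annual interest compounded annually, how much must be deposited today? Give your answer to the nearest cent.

Annual rate = 13.635% = 0.13635; 5 periods.
P = 19,430/(1 + 0.13635)^5 ≈ 19,430/1.8947878072 ≈ 10,254.4464.

$10,254.45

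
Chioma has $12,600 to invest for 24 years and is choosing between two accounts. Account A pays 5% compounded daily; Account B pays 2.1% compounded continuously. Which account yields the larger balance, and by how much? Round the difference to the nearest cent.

Account A, by $20,972.89

Account A growth factor: (1 + 0.05/365)^8760 ≈ 3.3198440725; balance ≈ 41,830.0353.
Account B growth factor: e^(0.021·24) = e^0.504 ≈ 1.6553293632; balance ≈ 20,857.1500.
Account A is larger by 20,972.8853.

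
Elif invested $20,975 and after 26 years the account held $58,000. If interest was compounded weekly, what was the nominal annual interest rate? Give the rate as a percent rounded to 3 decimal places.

3.913%

The 1352-period growth factor is 58,000/20,975 = 2.7652.
r/52 = 2.7652^(1/1352) − 1 ≈ 0.000752585, so r ≈ 52·0.000752585 = 3.91344%.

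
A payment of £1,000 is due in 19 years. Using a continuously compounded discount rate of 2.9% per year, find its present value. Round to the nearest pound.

P = A·e^(−rt) = 1,000·e^(−0.551).
e^(−0.551) ≈ 0.576373149, so P ≈ 576.3731.

£576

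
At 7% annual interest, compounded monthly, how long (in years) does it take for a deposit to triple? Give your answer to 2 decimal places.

(1 + 0.00583333)^(12t) = 3.
12t = ln 3 / ln(1 + 0.00583333) ≈ 1.0986/0.00581639 ≈ 188.8823.
t ≈ 15.7402.

15.74 years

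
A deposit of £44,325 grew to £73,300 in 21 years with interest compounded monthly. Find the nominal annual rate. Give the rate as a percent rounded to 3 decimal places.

(1 + r/12)^252 = 73,300/44,325 = 1.65369.
1 + r/12 = 1.65369^(1/252) ≈ 1.001998, so r/12 ≈ 0.00199807.
r ≈ 12·0.00199807 = 2.39769%.

2.398%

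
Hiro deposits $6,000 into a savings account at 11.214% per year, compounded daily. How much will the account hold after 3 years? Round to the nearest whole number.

Periodic rate = 11.214%/365 = 0.000307233; periods = 365·3 = 1095.
A = 6,000·(1 + 0.11214/365)^1095 ≈ 6,000·1.39985454 ≈ 8,399.1272.

$8,399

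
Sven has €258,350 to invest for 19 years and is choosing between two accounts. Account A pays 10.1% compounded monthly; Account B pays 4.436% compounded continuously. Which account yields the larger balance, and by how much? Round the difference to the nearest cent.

Account A, by €1,146,216.93

A: (1 + 0.101/12)^228 ≈ 6.759637324303, so 258,350 × 6.759637324303 ≈ 1,746,352.3027.
B: e^(0.04436·19) = e^0.84284 ≈ 2.32295480929, so 258,350 × 2.32295480929 ≈ 600,135.3750.
Difference ≈ 1,146,216.9278 in favor of A.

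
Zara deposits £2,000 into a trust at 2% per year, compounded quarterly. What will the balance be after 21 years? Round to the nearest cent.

£3,040.74

Periodic rate = 2%/4 = 0.005; periods = 4·21 = 84.
A = 2,000·(1 + 0.005)^84 ≈ 2,000·1.520369636 ≈ 3,040.7393.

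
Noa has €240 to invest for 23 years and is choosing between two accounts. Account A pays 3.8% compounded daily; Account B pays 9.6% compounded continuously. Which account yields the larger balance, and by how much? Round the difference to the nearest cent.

Account A growth factor: (1 + 0.038/365)^8395 ≈ 2.3963686; balance ≈ 575.1285.
Account B growth factor: e^(0.096·23) = e^2.208 ≈ 9.09750318; balance ≈ 2,183.4008.
Account B is larger by 1,608.2723.

Account B, by €1,608.27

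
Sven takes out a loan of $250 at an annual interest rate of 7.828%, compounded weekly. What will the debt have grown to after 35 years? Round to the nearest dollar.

$3,863

Periodic rate = 7.828%/52 = 0.00150538; periods = 52·35 = 1820.
A = 250·(1 + 0.07828/52)^1820 ≈ 250·15.45202157 ≈ 3,863.0054.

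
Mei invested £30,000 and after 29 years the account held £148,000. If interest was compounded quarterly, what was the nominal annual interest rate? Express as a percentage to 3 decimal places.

The 116-period growth factor is 148,000/30,000 = 4.93333.
r/4 = 4.93333^(1/116) − 1 ≈ 0.0138538, so r ≈ 4·0.0138538 = 5.54153%.

5.542%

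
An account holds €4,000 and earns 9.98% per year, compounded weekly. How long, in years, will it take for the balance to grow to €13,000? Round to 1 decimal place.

We need (1 + 0.00191923)^(52t) = 3.25, so 52t = ln 3.25 / ln 1.001919 ≈ 614.7180.
t ≈ 614.7180/52 = 11.8215 years.

11.8 years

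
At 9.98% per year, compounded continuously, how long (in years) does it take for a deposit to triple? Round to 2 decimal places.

e^(0.0998t) = 3, so 0.0998t = ln 3 ≈ 1.0986.
t ≈ 1.0986/0.0998 ≈ 11.0081.

11.01 years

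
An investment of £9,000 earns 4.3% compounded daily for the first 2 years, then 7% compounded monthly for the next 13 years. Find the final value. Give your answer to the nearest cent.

After 2 years at 4.3%: 9,000 × 1.0898008081 ≈ 9,808.2073.
Then 13 years at 7%: 9,808.2073 × 2.4777629335 ≈ 24,302.4124.

£24,302.41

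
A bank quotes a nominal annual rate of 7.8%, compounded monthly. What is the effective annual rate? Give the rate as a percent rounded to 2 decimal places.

8.08%

EAR = (1 + 7.8%/12)^12 − 1 = (1 + 0.0065)^12 − 1.
(1 + 0.0065)^12 ≈ 1.08085, so EAR ≈ 8.08498%.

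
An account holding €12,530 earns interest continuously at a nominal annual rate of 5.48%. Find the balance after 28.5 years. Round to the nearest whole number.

€59,735

A = P·e^(rt) = 12,530·e^(0.0548·28.5) = 12,530·e^1.5618.
e^1.5618 ≈ 4.7673948373, so A ≈ 59,735.4573.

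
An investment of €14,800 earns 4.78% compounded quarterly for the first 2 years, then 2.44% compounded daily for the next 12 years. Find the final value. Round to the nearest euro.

After 2 years at 4.78%: 14,800 × 1.0996954746 ≈ 16,275.4930.
Then 12 years at 2.44%: 16,275.4930 × 1.3401616134 ≈ 21,811.7910.

€21,812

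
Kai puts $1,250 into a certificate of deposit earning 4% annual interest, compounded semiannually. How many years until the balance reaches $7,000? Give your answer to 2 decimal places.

43.50 years

We need (1 + 0.02)^(2t) = 5.6, so 2t = ln 5.6 / ln 1.02 ≈ 86.9969.
t ≈ 86.9969/2 = 43.4984 years.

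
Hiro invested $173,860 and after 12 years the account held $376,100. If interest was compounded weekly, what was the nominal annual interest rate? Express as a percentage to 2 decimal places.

6.43%

The 624-period growth factor is 376,100/173,860 = 2.16323.
r/52 = 2.16323^(1/624) − 1 ≈ 0.00123731, so r ≈ 52·0.00123731 = 6.43402%.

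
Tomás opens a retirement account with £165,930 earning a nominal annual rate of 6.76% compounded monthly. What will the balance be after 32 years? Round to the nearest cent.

Growth factor = (1 + 0.0676/12)^384 ≈ 8.6462852088.
A ≈ 165,930 × 8.6462852088 ≈ 1,434,678.1047.

£1,434,678.10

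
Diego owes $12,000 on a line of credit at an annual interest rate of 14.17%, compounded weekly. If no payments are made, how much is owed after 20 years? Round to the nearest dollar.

Periodic rate = 14.17%/52 = 0.002725; periods = 52·20 = 1040.
A = 12,000·(1 + 0.002725)^1040 ≈ 12,000·16.9479295417 ≈ 203,375.1545.

$203,375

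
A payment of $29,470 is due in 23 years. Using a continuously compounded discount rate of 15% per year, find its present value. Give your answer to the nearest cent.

$935.54

P = A·e^(−rt) = 29,470·e^(−3.45).
e^(−3.45) ≈ 0.031745636378, so P ≈ 935.5439.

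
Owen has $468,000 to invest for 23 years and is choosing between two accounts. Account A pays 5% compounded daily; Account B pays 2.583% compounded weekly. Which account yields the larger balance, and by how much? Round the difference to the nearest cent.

Account A growth factor: (1 + 0.05/365)^8395 ≈ 3.157944180429; balance ≈ 1,477,917.8764.
Account B growth factor: (1 + 0.02583/52)^1196 ≈ 1.81111467353; balance ≈ 847,601.6672.
Account A is larger by 630,316.2092.

Account A, by $630,316.21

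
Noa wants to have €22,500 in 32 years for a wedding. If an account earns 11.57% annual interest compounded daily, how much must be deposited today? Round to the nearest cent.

€555.27

Growth factor = (1 + 0.1157/365)^11680 ≈ 40.520714761.
P = 22,500/40.520714761 ≈ 555.2715.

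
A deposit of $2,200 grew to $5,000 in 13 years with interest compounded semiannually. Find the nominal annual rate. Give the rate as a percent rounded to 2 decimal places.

(1 + r/2)^26 = 5,000/2,200 = 2.27273.
1 + r/2 = 2.27273^(1/26) ≈ 1.03208, so r/2 ≈ 0.03208.
r ≈ 2·0.03208 = 6.41600%.

6.42%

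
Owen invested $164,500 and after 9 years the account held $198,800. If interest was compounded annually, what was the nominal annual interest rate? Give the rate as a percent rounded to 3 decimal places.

(1 + r)^9 = 198,800/164,500 = 1.20851.
1 + r = 1.20851^(1/9) ≈ 1.021266, so r ≈ 0.0212662.
r ≈ 2.12662%.

2.127%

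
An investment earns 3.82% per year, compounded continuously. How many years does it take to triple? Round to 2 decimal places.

e^(0.0382t) = 3, so 0.0382t = ln 3 ≈ 1.0986.
t ≈ 1.0986/0.0382 ≈ 28.7595.

28.76 years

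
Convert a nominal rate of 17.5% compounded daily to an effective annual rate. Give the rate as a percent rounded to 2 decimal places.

19.12%

One year is 365 periods at 0.000479452 each: (1 + 0.000479452)^365 ≈ 1.191196.
EAR = 1.191196 − 1 ≈ 19.11963%.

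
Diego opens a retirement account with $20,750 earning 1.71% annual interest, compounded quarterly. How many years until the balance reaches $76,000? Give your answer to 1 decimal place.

76.1 years

We need (1 + 0.004275)^(4t) = 3.6627, so 4t = ln 3.6627 / ln 1.004275 ≈ 304.3181.
t ≈ 304.3181/4 = 76.0795 years.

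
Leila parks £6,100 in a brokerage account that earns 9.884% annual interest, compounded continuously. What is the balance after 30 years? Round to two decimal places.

A = P·e^(rt) = 6,100·e^(0.09884·30) = 6,100·e^2.9652.
e^2.9652 ≈ 19.39858257, so A ≈ 118,331.3537.

£118,331.35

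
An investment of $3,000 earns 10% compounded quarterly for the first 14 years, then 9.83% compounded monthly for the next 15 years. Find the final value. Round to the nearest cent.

Phase 1: 3,000·(1 + 0.025)^56 ≈ 11,957.9771.
Phase 2: 11,957.9771·(1 + 0.0983/12)^180 ≈ 51,929.7616.

$51,929.76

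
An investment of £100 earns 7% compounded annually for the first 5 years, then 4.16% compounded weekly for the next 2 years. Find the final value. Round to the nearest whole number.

£152

After 5 years at 7%: 100 × 1.40255173 ≈ 140.2552.
Then 2 years at 4.16%: 140.2552 × 1.08672299 ≈ 152.4185.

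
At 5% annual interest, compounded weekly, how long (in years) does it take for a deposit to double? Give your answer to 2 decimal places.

13.87 years

(1 + 0.000961538)^(52t) = 2.
52t = ln 2 / ln(1 + 0.000961538) ≈ 0.69315/0.000961076 ≈ 721.2196.
t ≈ 13.8696.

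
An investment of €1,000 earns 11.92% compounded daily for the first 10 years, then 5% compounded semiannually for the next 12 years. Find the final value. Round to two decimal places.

€5,956.17

After 10 years at 11.92%: 1,000 × 3.293021075 ≈ 3,293.0211.
Then 12 years at 5%: 3,293.0211 × 1.80872595 ≈ 5,956.1727.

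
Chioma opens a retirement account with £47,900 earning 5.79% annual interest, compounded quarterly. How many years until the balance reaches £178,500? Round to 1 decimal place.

(1 + 0.014475)^(4t) = 178,500/47,900 = 3.7265.
4t·ln(1 + 0.014475) = ln(3.7265); 4t = 1.3155/0.0143712 ≈ 91.5351.
t ≈ 22.8838 years.

22.9 years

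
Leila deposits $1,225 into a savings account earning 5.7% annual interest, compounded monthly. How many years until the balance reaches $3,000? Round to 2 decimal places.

15.75 years

(1 + 0.00475)^(12t) = 3,000/1,225 = 2.449.
12t·ln(1 + 0.00475) = ln(2.449); 12t = 0.89567/0.00473875 ≈ 189.0099.
t ≈ 15.7508 years.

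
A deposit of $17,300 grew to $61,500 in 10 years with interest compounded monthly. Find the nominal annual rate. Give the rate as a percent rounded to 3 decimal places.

(1 + r/12)^120 = 61,500/17,300 = 3.55491.
1 + r/12 = 3.55491^(1/120) ≈ 1.010625, so r/12 ≈ 0.0106255.
r ≈ 12·0.0106255 = 12.75057%.

12.751%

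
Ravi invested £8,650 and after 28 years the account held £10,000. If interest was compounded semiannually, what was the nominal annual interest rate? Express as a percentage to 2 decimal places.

0.52%

(1 + r/2)^56 = 10,000/8,650 = 1.15607.
1 + r/2 = 1.15607^(1/56) ≈ 1.002593, so r/2 ≈ 0.0025931.
r ≈ 2·0.0025931 = 0.51862%.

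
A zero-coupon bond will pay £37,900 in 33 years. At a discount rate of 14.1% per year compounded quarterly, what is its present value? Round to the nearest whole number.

Growth factor = (1 + 0.03525)^132 ≈ 96.821447473.
P = 37,900/96.821447473 ≈ 391.4422.

£391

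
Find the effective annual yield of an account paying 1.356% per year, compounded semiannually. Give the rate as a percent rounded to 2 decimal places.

1.36%

One year is 2 periods at 0.00678 each: (1 + 0.00678)^2 ≈ 1.013606.
EAR = 1.013606 − 1 ≈ 1.36060%.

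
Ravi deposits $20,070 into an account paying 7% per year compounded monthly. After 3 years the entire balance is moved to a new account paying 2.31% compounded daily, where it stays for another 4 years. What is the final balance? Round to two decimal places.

$27,140.12

Phase 1: 20,070·(1 + 0.07/12)^36 ≈ 24,744.8165.
Phase 2: 24,744.8165·(1 + 0.0231/365)^1460 ≈ 27,140.1209.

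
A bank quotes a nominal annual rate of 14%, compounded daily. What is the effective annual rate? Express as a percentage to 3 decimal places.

One year is 365 periods at 0.000383562 each: (1 + 0.000383562)^365 ≈ 1.150243.
EAR = 1.150243 − 1 ≈ 15.02429%.

15.024%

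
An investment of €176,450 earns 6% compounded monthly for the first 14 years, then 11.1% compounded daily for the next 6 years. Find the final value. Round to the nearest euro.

Phase 1: 176,450·(1 + 0.005)^168 ≈ 407,868.3799.
Phase 2: 407,868.3799·(1 + 0.111/365)^2190 ≈ 793,809.3158.

€793,809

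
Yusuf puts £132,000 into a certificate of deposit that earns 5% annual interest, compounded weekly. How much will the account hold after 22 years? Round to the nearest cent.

Growth factor = (1 + 0.05/52)^1144 ≈ 3.00257871948.
A ≈ 132,000 × 3.00257871948 ≈ 396,340.3910.

£396,340.39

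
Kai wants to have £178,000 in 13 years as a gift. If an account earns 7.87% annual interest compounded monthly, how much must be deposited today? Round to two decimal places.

Growth factor = (1 + 0.0787/12)^156 ≈ 2.77252839333.
P = 178,000/2.77252839333 ≈ 64,201.3263.

£64,201.33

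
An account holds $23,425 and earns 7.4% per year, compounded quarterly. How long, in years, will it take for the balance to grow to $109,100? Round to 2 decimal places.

We need (1 + 0.0185)^(4t) = 4.6574, so 4t = ln 4.6574 / ln 1.0185 ≈ 83.9269.
t ≈ 83.9269/4 = 20.9817 years.

20.98 years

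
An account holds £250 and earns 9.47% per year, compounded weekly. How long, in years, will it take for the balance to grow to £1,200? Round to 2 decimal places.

16.58 years

We need (1 + 0.00182115)^(52t) = 4.8, so 52t = ln 4.8 / ln 1.001821 ≈ 862.1149.
t ≈ 862.1149/52 = 16.5791 years.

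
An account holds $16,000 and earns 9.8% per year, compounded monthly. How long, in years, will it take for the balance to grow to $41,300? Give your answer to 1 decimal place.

9.7 years

We need (1 + 0.00816667)^(12t) = 2.5812, so 12t = ln 2.5812 / ln 1.008167 ≈ 116.5887.
t ≈ 116.5887/12 = 9.7157 years.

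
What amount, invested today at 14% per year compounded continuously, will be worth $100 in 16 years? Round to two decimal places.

P = A·e^(−rt) = 100·e^(−2.24).
e^(−2.24) ≈ 0.1064585, so P ≈ 10.6459.

$10.65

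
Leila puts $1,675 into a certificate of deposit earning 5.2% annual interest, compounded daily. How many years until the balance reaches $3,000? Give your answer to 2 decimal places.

11.21 years

(1 + 0.000142466)^(365t) = 3,000/1,675 = 1.791.
365t·ln(1 + 0.000142466) = ln(1.791); 365t = 0.5828/0.000142456 ≈ 4091.0929.
t ≈ 11.2085 years.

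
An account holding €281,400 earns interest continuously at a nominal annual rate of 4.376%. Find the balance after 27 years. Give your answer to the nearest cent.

A = P·e^(rt) = 281,400·e^(0.04376·27) = 281,400·e^1.18152.
e^1.18152 ≈ 3.25932461304, so A ≈ 917,173.9461.

€917,173.95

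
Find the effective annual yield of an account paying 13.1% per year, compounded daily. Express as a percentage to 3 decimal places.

One year is 365 periods at 0.000358904 each: (1 + 0.000358904)^365 ≈ 1.139941.
EAR = 1.139941 − 1 ≈ 13.99410%.

13.994%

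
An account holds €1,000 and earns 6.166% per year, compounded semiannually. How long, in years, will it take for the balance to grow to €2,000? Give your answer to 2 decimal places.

We need (1 + 0.03083)^(2t) = 2, so 2t = ln 2 / ln 1.03083 ≈ 22.8277.
t ≈ 22.8277/2 = 11.4138 years.

11.41 years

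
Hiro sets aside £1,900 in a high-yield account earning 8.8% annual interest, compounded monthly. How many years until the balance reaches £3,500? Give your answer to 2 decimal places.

6.97 years

(1 + 0.00733333)^(12t) = 3,500/1,900 = 1.8421.
12t·ln(1 + 0.00733333) = ln(1.8421); 12t = 0.61091/0.00730658 ≈ 83.6109.
t ≈ 6.9676 years.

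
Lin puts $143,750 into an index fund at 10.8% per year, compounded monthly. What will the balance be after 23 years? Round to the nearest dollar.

$1,704,393

Periodic rate = 10.8%/12 = 0.009; periods = 12·23 = 276.
A = 143,750·(1 + 0.009)^276 ≈ 143,750·11.85664676211 ≈ 1,704,392.9721.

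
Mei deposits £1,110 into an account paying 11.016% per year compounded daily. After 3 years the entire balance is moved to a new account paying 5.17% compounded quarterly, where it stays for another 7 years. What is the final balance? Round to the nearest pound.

Phase 1: 1,110·(1 + 0.11016/365)^1095 ≈ 1,544.6389.
Phase 2: 1,544.6389·(1 + 0.012925)^28 ≈ 2,213.0493.

£2,213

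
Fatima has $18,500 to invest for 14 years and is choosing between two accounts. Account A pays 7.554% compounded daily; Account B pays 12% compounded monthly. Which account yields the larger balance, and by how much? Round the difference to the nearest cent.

Account A growth factor: (1 + 0.07554/365)^5110 ≈ 2.8790217876; balance ≈ 53,261.9031.
Account B growth factor: (1 + 0.01)^168 ≈ 5.3209698179; balance ≈ 98,437.9416.
Account B is larger by 45,176.0386.

Account B, by $45,176.04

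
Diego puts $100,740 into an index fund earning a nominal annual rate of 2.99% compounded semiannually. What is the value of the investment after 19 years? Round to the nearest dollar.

$177,051

Periodic rate = 2.99%/2 = 0.01495; periods = 2·19 = 38.
A = 100,740·(1 + 0.01495)^38 ≈ 100,740·1.75750520708 ≈ 177,051.0746.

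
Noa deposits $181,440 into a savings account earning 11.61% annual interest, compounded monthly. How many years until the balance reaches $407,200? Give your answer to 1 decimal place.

(1 + 0.009675)^(12t) = 407,200/181,440 = 2.2443.
12t·ln(1 + 0.009675) = ln(2.2443); 12t = 0.80838/0.0096285 ≈ 83.9570.
t ≈ 6.9964 years.

7.0 years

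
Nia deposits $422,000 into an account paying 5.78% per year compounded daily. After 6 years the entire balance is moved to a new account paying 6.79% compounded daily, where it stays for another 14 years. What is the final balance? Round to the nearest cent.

$1,544,243.54

Phase 1: 422,000·(1 + 0.0578/365)^2190 ≈ 596,916.8703.
Phase 2: 596,916.8703·(1 + 0.0679/365)^5110 ≈ 1,544,243.5382.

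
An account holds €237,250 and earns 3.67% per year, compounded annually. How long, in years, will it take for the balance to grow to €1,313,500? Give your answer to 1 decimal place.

(1 + 0.0367)^t = 1,313,500/237,250 = 5.5364.
t·ln(1 + 0.0367) = ln(5.5364); t = 1.7113/0.0360426 ≈ 47.4809.

47.5 years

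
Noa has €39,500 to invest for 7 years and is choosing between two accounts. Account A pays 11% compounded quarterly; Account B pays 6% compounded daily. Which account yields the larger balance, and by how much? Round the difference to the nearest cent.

Account A, by €24,312.95

Account A growth factor: (1 + 0.0275)^28 ≈ 2.137426824; balance ≈ 84,428.3595.
Account B growth factor: (1 + 0.06/365)^2555 ≈ 1.5219090233; balance ≈ 60,115.4064.
Account A is larger by 24,312.9531.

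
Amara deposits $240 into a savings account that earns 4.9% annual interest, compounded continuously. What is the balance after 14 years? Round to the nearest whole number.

$477

A = P·e^(rt) = 240·e^(0.049·14) = 240·e^0.686.
e^0.686 ≈ 1.9857566, so A ≈ 476.5816.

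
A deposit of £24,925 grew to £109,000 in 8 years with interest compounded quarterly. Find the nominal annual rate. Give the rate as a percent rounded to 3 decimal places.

The 32-period growth factor is 109,000/24,925 = 4.37312.
r/4 = 4.37312^(1/32) − 1 ≈ 0.0471882, so r ≈ 4·0.0471882 = 18.87527%.

18.875%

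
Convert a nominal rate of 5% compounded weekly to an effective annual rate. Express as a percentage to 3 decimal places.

5.125%

One year is 52 periods at 0.000961538 each: (1 + 0.000961538)^52 ≈ 1.051246.
EAR = 1.051246 − 1 ≈ 5.12458%.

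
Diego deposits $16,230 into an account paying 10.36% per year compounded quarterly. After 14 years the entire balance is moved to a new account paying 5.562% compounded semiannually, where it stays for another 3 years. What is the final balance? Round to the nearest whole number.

Phase 1: 16,230·(1 + 0.0259)^56 ≈ 67,951.6786.
Phase 2: 67,951.6786·(1 + 0.02781)^6 ≈ 80,108.2459.

$80,108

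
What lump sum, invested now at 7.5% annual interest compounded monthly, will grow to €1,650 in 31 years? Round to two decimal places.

€162.51

Growth factor = (1 + 0.00625)^372 ≈ 10.15295207.
P = 1,650/10.15295207 ≈ 162.5143.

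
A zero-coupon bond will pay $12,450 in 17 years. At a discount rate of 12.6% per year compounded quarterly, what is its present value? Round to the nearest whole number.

Growth factor = (1 + 0.0315)^68 ≈ 8.2396316478.
P = 12,450/8.2396316478 ≈ 1,510.9899.

$1,511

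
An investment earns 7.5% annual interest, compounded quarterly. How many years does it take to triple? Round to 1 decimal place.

(1 + 0.01875)^(4t) = 3.
4t = ln 3 / ln(1 + 0.01875) ≈ 1.0986/0.0185764 ≈ 59.1403.
t ≈ 14.7851.

14.8 years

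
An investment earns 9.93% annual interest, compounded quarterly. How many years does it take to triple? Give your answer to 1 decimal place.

11.2 years

(1 + 0.024825)^(4t) = 3.
4t = ln 3 / ln(1 + 0.024825) ≈ 1.0986/0.0245219 ≈ 44.8013.
t ≈ 11.2003.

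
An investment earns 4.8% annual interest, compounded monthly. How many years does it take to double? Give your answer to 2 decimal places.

14.47 years

(1 + 0.004)^(12t) = 2.
12t = ln 2 / ln(1 + 0.004) ≈ 0.69315/0.00399202 ≈ 173.6331.
t ≈ 14.4694.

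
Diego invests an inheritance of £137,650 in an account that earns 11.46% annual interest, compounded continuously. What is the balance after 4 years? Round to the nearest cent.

£217,699.19

A = P·e^(rt) = 137,650·e^(0.1146·4) = 137,650·e^0.4584.
e^0.4584 ≈ 1.58154149315, so A ≈ 217,699.1865.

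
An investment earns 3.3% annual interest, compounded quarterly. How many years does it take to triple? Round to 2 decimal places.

33.43 years

(1 + 0.00825)^(4t) = 3.
4t = ln 3 / ln(1 + 0.00825) ≈ 1.0986/0.00821615 ≈ 133.7137.
t ≈ 33.4284.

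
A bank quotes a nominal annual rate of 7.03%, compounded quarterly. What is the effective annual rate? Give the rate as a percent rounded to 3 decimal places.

One year is 4 periods at 0.017575 each: (1 + 0.017575)^4 ≈ 1.072175.
EAR = 1.072175 − 1 ≈ 7.21751%.

7.218%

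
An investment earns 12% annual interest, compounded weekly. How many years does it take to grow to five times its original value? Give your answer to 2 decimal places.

(1 + 0.00230769)^(52t) = 5.
52t = ln 5 / ln(1 + 0.00230769) ≈ 1.6094/0.00230503 ≈ 698.2275.
t ≈ 13.4275.

13.43 years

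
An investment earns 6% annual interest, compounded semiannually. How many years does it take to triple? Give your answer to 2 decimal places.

(1 + 0.03)^(2t) = 3.
2t = ln 3 / ln(1 + 0.03) ≈ 1.0986/0.0295588 ≈ 37.1670.
t ≈ 18.5835.

18.58 years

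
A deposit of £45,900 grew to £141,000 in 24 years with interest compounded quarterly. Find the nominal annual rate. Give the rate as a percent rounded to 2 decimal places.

4.70%

(1 + r/4)^96 = 141,000/45,900 = 3.0719.
1 + r/4 = 3.0719^(1/96) ≈ 1.011759, so r/4 ≈ 0.0117592.
r ≈ 4·0.0117592 = 4.70367%.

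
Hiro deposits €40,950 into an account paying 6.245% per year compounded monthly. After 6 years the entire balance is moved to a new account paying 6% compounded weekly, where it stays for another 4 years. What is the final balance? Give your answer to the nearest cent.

€75,636.72

Phase 1: 40,950·(1 + 0.06245/12)^72 ≈ 59,506.1804.
Phase 2: 59,506.1804·(1 + 0.06/52)^208 ≈ 75,636.7158.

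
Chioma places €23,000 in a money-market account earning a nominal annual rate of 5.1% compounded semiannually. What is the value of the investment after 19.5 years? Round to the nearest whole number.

€61,407

Growth factor = (1 + 0.0255)^39 ≈ 2.6698749675.
A ≈ 23,000 × 2.6698749675 ≈ 61,407.1243.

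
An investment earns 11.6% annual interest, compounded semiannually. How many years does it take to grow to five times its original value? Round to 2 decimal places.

14.27 years

(1 + 0.058)^(2t) = 5.
2t = ln 5 / ln(1 + 0.058) ≈ 1.6094/0.0563803 ≈ 28.5461.
t ≈ 14.2730.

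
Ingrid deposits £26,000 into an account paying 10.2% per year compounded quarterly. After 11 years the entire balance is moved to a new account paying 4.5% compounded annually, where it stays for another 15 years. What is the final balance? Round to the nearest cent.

After 11 years at 10.2%: 26,000 × 3.0280932631 ≈ 78,730.4248.
Then 15 years at 4.5%: 78,730.4248 × 1.93528244309 ≈ 152,365.6089.

£152,365.61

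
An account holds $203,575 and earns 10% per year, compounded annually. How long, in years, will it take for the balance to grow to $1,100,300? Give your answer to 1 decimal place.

17.7 years

(1 + 0.1)^t = 1,100,300/203,575 = 5.4049.
t·ln(1 + 0.1) = ln(5.4049); t = 1.6873/0.0953102 ≈ 17.7033.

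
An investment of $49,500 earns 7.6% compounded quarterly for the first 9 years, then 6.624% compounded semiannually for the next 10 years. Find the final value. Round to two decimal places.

After 9 years at 7.6%: 49,500 × 1.9691129313 ≈ 97,471.0901.
Then 10 years at 6.624%: 97,471.0901 × 1.9187366946 ≈ 187,021.3572.

$187,021.36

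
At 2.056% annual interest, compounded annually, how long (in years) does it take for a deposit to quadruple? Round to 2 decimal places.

68.12 years

(1 + 0.02056)^t = 4.
t = ln 4 / ln(1 + 0.02056) ≈ 1.3863/0.0203515 ≈ 68.1176.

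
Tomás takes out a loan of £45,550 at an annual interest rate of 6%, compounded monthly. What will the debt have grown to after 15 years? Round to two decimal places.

£111,783.96

Growth factor = (1 + 0.005)^180 ≈ 2.45409356225.
A ≈ 45,550 × 2.45409356225 ≈ 111,783.9618.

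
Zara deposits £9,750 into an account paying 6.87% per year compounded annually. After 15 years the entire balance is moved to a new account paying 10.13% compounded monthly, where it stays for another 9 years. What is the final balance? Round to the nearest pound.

£65,483

Phase 1: 9,750·(1 + 0.0687)^15 ≈ 26,414.4612.
Phase 2: 26,414.4612·(1 + 0.1013/12)^108 ≈ 65,482.6368.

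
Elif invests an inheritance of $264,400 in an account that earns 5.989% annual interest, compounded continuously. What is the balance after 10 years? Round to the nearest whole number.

$481,239

A = P·e^(rt) = 264,400·e^(0.05989·10) = 264,400·e^0.5989.
e^0.5989 ≈ 1.82011557169, so A ≈ 481,238.5572.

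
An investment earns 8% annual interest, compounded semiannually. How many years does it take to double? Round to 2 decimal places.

8.84 years

(1 + 0.04)^(2t) = 2.
2t = ln 2 / ln(1 + 0.04) ≈ 0.69315/0.0392207 ≈ 17.6730.
t ≈ 8.8365.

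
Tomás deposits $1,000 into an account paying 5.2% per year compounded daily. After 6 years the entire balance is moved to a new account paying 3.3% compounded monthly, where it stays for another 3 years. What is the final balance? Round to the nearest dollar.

$1,508

After 6 years at 5.2%: 1,000 × 1.366124334 ≈ 1,366.1243.
Then 3 years at 3.3%: 1,366.1243 × 1.103916294 ≈ 1,508.0869.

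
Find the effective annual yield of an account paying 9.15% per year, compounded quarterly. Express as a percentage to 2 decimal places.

EAR = (1 + 9.15%/4)^4 − 1 = (1 + 0.022875)^4 − 1.
(1 + 0.022875)^4 ≈ 1.094688, so EAR ≈ 9.46877%.

9.47%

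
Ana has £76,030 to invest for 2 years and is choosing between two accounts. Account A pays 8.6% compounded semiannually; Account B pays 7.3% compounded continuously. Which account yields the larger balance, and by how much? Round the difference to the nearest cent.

Account A growth factor: (1 + 0.043)^4 ≈ 1.1834154468; balance ≈ 89,975.0764.
Account B growth factor: e^(0.073·2) = e^0.146 ≈ 1.1571961881; balance ≈ 87,981.6262.
Account A is larger by 1,993.4502.

Account A, by £1,993.45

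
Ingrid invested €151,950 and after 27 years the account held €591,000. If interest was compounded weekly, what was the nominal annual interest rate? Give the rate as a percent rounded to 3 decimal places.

The 1404-period growth factor is 591,000/151,950 = 3.88944.
r/52 = 3.88944^(1/1404) − 1 ≈ 0.000967893, so r ≈ 52·0.000967893 = 5.03304%.

5.033%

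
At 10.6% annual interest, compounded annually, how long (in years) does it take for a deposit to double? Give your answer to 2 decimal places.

(1 + 0.106)^t = 2.
t = ln 2 / ln(1 + 0.106) ≈ 0.69315/0.10075 ≈ 6.8799.

6.88 years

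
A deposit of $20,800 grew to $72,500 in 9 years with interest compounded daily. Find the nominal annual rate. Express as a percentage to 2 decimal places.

(1 + r/365)^3285 = 72,500/20,800 = 3.48558.
1 + r/365 = 3.48558^(1/3285) ≈ 1.00038, so r/365 ≈ 0.000380174.
r ≈ 365·0.000380174 = 13.87634%.

13.88%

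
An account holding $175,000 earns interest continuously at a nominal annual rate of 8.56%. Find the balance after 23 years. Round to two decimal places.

$1,253,363.45

A = P·e^(rt) = 175,000·e^(0.0856·23) = 175,000·e^1.9688.
e^1.9688 ≈ 7.162076837383, so A ≈ 1,253,363.4465.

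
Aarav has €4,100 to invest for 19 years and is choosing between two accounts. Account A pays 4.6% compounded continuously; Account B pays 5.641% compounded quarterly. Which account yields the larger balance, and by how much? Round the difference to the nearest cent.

Account B, by €2,059.59

A: e^(0.046·19) = e^0.874 ≈ 2.396477618, so 4,100 × 2.396477618 ≈ 9,825.5582.
B: (1 + 0.0141025)^76 ≈ 2.8988173699, so 4,100 × 2.8988173699 ≈ 11,885.1512.
Difference ≈ 2,059.5930 in favor of B.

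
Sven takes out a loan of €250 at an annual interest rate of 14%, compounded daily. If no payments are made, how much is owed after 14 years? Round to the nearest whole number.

€1,774

Periodic rate = 14%/365 = 0.000383562; periods = 365·14 = 5110.
A = 250·(1 + 0.14/365)^5110 ≈ 250·7.09665968 ≈ 1,774.1649.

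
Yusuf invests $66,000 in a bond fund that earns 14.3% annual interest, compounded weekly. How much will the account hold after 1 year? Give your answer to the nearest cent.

$76,131.22

Periodic rate = 14.3%/52 = 0.00275; periods = 52·1 = 52.
A = 66,000·(1 + 0.00275)^52 ≈ 66,000·1.1535033868 ≈ 76,131.2235.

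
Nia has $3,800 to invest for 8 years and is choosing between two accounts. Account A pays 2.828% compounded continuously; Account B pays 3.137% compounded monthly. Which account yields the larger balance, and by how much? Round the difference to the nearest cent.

A: e^(0.02828·8) = e^0.22624 ≈ 1.25387656, so 3,800 × 1.25387656 ≈ 4,764.7309.
B: (1 + 0.03137/12)^96 ≈ 1.284837877, so 3,800 × 1.284837877 ≈ 4,882.3839.
Difference ≈ 117.6530 in favor of B.

Account B, by $117.65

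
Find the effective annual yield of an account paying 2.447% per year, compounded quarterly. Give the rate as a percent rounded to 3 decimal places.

One year is 4 periods at 0.0061175 each: (1 + 0.0061175)^4 ≈ 1.024695.
EAR = 1.024695 − 1 ≈ 2.46955%.

2.470%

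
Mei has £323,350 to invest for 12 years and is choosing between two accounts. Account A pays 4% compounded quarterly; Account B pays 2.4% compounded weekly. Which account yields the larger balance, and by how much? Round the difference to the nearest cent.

Account A growth factor: (1 + 0.01)^48 ≈ 1.61222607768; balance ≈ 521,313.3022.
Account B growth factor: (1 + 0.024/52)^624 ≈ 1.33366869077; balance ≈ 431,241.7712.
Account A is larger by 90,071.5311.

Account A, by £90,071.53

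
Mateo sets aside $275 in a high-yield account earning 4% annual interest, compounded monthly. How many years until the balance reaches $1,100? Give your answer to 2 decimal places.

34.72 years

We need (1 + 0.00333333)^(12t) = 4, so 12t = ln 4 / ln 1.003333 ≈ 416.5811.
t ≈ 416.5811/12 = 34.7151 years.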